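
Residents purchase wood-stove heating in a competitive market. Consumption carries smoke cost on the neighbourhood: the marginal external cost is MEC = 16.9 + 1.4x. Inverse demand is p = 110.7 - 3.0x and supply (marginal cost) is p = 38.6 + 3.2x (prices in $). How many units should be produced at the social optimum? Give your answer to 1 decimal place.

x* = 7.3

Social marginal benefit = demand − MEC = 93.8 - 4.4x.
Set SMB = MC: 93.8 - 4.4x = 38.6 + 3.2x → x* = 7.2632.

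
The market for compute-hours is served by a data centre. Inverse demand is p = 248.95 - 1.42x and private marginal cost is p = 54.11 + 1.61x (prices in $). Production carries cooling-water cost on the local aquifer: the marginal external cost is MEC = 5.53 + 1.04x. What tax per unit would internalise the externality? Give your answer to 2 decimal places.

Social marginal cost = private MC + MEC = 59.64 + 2.65x.
Set SMC = demand: 59.64 + 2.65x = 248.95 - 1.42x → x* = 46.5135.
The Pigouvian tax equals MEC at x*: 5.53 + 1.04×46.5135 = 53.9040.

tax = $53.90 per unit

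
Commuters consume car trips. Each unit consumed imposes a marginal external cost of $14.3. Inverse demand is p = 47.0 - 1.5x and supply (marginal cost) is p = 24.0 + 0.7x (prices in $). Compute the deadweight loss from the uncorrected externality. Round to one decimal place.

DWL = $46.5

Market equilibrium (private): 24.0 + 0.7x = 47.0 - 1.5x → x_m = 10.4545.
Social marginal benefit = demand − MEC = 32.7 - 1.5x.
Set SMB = MC: 32.7 - 1.5x = 24.0 + 0.7x → x* = 3.9545.
The welfare-loss triangle has base |x_m − x*| and height MEC(x_m) (the vertical gap between SMB and MC is zero at x* and MEC at x_m).
DWL = ½ × 6.5000 × 14.3000 = 46.4750.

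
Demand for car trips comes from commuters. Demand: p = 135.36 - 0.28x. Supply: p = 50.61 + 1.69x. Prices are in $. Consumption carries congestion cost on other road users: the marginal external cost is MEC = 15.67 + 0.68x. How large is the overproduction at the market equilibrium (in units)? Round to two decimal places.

16.95 units

Market equilibrium (private): 50.61 + 1.69x = 135.36 - 0.28x → x_m = 43.0203.
Social marginal benefit = demand − MEC = 119.69 - 0.96x.
Set SMB = MC: 119.69 - 0.96x = 50.61 + 1.69x → x* = 26.0679.
Gap = |43.0203 − 26.0679| = 16.9524.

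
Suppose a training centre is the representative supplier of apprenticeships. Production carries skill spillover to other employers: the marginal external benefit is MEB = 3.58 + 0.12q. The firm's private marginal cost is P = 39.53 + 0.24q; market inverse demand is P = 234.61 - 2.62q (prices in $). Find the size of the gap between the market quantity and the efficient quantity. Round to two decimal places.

Market equilibrium (private): 39.53 + 0.24q = 234.61 - 2.62q → q_m = 68.2098.
Social marginal cost = private MC − MEB = 35.95 + 0.12q.
Set SMC = demand: 35.95 + 0.12q = 234.61 - 2.62q → q* = 72.5036.
Gap = |68.2098 − 72.5036| = 4.2938.

4.29 units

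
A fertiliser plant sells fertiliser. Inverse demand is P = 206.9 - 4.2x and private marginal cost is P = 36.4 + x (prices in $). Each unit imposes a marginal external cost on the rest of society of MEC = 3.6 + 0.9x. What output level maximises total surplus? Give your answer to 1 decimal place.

x* = 27.4

Social marginal cost = private MC + MEC = 40.0 + 1.9x.
Set SMC = demand: 40.0 + 1.9x = 206.9 - 4.2x → x* = 27.3607.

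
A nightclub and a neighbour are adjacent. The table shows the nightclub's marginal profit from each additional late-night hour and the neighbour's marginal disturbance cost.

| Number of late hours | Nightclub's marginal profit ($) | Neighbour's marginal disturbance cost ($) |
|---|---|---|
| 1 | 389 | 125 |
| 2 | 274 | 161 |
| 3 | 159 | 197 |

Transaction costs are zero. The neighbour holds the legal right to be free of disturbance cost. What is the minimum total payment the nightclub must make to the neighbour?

Efficient level: marginal profit ≥ marginal disturbance cost through level 2, so k* = 2.
With the neighbour holding the right, the nightclub must at least compensate total damage at k*: 125 + 161 = 286.

$286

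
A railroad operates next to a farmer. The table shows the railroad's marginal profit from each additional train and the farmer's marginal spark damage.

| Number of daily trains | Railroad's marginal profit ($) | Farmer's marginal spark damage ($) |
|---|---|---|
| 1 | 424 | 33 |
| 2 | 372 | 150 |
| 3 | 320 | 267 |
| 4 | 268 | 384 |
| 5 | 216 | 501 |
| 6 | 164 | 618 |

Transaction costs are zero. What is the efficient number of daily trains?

Bargaining reaches the level where marginal profit last exceeds marginal spark damage.
That holds through level 3 (320 ≥ 267) but not at 4 (268 < 384).

3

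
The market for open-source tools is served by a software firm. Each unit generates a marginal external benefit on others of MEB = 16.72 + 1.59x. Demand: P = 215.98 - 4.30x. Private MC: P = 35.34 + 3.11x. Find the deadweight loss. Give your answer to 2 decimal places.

DWL = 264.44

Market equilibrium (private): 35.34 + 3.11x = 215.98 - 4.30x → x_m = 24.3779.
Social marginal cost = private MC − MEB = 18.62 + 1.52x.
Set SMC = demand: 18.62 + 1.52x = 215.98 - 4.30x → x* = 33.9107.
Between x* and x_m the wedge demand − SMC runs linearly from 0 to MEB(x_m), so the loss is a triangle.
DWL = ½ × 9.5328 × 55.4808 = 264.4437.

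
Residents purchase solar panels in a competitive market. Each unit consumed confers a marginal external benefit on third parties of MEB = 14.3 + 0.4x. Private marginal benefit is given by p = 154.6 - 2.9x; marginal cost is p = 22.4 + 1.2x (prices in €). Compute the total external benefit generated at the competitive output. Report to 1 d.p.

€669.0

Market equilibrium (private): 22.4 + 1.2x = 154.6 - 2.9x → x_m = 32.2439.
Total external benefit = ∫₀^{x_m} (14.3 + 0.4x) dx = 14.3×32.2439 + ½×0.4×32.2439² = 669.0216.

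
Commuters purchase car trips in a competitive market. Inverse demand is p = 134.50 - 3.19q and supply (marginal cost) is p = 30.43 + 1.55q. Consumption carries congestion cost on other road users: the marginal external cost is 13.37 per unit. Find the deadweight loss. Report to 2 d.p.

DWL = 18.86

Market equilibrium (private): 30.43 + 1.55q = 134.50 - 3.19q → q_m = 21.9557.
Social marginal benefit = demand − MEC = 121.13 - 3.19q.
Set SMB = MC: 121.13 - 3.19q = 30.43 + 1.55q → q* = 19.1350.
Height of the DWL triangle at q_m is MC(q_m) − SMB(q_m) = MEC(q_m) = 13.3700.
DWL = ½ × 2.8207 × 13.3700 = 18.8564.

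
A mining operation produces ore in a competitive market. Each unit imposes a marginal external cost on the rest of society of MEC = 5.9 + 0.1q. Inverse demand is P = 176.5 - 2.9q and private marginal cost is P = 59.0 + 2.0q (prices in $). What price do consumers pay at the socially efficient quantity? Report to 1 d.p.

Social marginal cost = private MC + MEC = 64.9 + 2.1q.
Set SMC = demand: 64.9 + 2.1q = 176.5 - 2.9q → q* = 22.3200.
Consumer price on the demand curve at q*: 176.5 − 2.9×22.3200 = 111.7720.

P = $111.8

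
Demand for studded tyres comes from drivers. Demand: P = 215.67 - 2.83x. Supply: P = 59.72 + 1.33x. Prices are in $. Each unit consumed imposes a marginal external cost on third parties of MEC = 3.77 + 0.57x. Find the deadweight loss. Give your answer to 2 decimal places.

DWL = $66.80

Market equilibrium (private): 59.72 + 1.33x = 215.67 - 2.83x → x_m = 37.4880.
Social marginal benefit = demand − MEC = 211.90 - 3.40x.
Set SMB = MC: 211.90 - 3.40x = 59.72 + 1.33x → x* = 32.1734.
The welfare-loss triangle has base |x_m − x*| and height MEC(x_m) (the vertical gap between SMB and MC is zero at x* and MEC at x_m).
DWL = ½ × 5.3146 × 25.1381 = 66.7995.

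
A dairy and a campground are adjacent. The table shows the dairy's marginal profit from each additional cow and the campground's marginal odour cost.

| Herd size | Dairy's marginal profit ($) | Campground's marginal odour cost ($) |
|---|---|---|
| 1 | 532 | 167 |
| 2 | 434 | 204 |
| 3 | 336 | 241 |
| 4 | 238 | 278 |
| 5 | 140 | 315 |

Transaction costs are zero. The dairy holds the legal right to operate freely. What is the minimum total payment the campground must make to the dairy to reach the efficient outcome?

$378

Left alone the dairy would choose level 5 (marginal profit stays positive).
Efficient level: k* = 3 (marginal profit ≥ marginal odour cost through 3).
The campground must at least cover the dairy's forgone profit from cutting 5→3: 238 + 140 = 378.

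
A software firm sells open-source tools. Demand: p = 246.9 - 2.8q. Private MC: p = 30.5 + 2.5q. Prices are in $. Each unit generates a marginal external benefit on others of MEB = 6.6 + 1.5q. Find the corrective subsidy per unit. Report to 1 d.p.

subsidy = $94.6 per unit

Social marginal cost = private MC − MEB = 23.9 + q.
Set SMC = demand: 23.9 + q = 246.9 - 2.8q → q* = 58.6842.
The Pigouvian subsidy equals MEB at q*: 6.6 + 1.5×58.6842 = 94.6263.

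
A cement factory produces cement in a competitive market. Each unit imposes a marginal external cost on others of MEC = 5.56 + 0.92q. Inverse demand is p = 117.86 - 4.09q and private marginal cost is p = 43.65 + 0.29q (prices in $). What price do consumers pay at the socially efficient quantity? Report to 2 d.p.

Social marginal cost = private MC + MEC = 49.21 + 1.21q.
Set SMC = demand: 49.21 + 1.21q = 117.86 - 4.09q → q* = 12.9528.
Consumer price on the demand curve at q*: 117.86 − 4.09×12.9528 = 64.8830.

P = $64.88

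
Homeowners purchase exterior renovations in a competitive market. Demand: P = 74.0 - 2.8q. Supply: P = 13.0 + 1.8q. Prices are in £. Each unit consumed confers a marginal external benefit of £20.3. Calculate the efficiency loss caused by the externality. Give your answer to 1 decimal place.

Market equilibrium (private): 13.0 + 1.8q = 74.0 - 2.8q → q_m = 13.2609.
Social marginal benefit = demand + MEB = 94.3 - 2.8q.
Set SMB = MC: 94.3 - 2.8q = 13.0 + 1.8q → q* = 17.6739.
Between q* and q_m the wedge SMB − MC runs linearly from 0 to MEB(q_m), so the loss is a triangle.
DWL = ½ × 4.4130 × 20.3000 = 44.7920.

DWL = £44.8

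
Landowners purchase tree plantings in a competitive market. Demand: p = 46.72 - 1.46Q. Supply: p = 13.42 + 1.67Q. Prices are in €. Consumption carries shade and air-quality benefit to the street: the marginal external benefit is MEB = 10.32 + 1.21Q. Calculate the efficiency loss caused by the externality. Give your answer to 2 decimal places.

Market equilibrium (private): 13.42 + 1.67Q = 46.72 - 1.46Q → Q_m = 10.6390.
Social marginal benefit = demand + MEB = 57.04 - 0.25Q.
Set SMB = MC: 57.04 - 0.25Q = 13.42 + 1.67Q → Q* = 22.7188.
Between Q* and Q_m the wedge SMB − MC runs linearly from 0 to MEB(Q_m), so the loss is a triangle.
DWL = ½ × 12.0798 × 23.1932 = 140.0846.

DWL = €140.08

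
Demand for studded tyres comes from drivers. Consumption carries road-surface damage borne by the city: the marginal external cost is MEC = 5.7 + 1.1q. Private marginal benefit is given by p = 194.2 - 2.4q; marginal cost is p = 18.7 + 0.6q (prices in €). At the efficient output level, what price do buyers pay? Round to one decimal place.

Social marginal benefit = demand − MEC = 188.5 - 3.5q.
Set SMB = MC: 188.5 - 3.5q = 18.7 + 0.6q → q* = 41.4146.
Consumer price on the demand curve at q*: 194.2 − 2.4×41.4146 = 94.8050.

P = €94.8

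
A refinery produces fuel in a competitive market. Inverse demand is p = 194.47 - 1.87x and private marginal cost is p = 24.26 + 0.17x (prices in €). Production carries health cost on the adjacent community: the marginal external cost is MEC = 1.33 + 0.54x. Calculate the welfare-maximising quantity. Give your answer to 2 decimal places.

Social marginal cost = private MC + MEC = 25.59 + 0.71x.
Set SMC = demand: 25.59 + 0.71x = 194.47 - 1.87x → x* = 65.4574.

x* = 65.46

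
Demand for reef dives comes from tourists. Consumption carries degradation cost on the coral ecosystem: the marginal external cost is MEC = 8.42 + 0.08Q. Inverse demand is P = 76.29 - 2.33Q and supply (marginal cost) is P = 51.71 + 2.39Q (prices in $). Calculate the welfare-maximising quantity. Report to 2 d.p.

Social marginal benefit = demand − MEC = 67.87 - 2.41Q.
Set SMB = MC: 67.87 - 2.41Q = 51.71 + 2.39Q → Q* = 3.3667.

Q* = 3.37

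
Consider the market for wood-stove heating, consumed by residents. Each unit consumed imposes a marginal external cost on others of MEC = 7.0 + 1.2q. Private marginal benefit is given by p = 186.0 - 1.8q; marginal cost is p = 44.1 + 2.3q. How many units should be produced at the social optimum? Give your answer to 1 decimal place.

Social marginal benefit = demand − MEC = 179.0 - 3.0q.
Set SMB = MC: 179.0 - 3.0q = 44.1 + 2.3q → q* = 25.4528.

q* = 25.5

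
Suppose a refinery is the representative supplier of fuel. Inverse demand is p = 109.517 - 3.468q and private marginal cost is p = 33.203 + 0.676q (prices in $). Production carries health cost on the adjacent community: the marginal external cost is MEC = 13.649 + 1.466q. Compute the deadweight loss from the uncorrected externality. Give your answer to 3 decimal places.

DWL = $147.247

Market equilibrium (private): 33.203 + 0.676q = 109.517 - 3.468q → q_m = 18.4155.
Social marginal cost = private MC + MEC = 46.852 + 2.142q.
Set SMC = demand: 46.852 + 2.142q = 109.517 - 3.468q → q* = 11.1702.
Height of the DWL triangle at q_m is SMC(q_m) − demand(q_m) = MEC(q_m) = 40.6462.
DWL = ½ × 7.2453 × 40.6462 = 147.2470.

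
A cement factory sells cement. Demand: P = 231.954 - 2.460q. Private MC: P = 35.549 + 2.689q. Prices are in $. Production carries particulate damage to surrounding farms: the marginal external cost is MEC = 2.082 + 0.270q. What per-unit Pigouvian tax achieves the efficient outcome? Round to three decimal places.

tax = $11.764 per unit

Social marginal cost = private MC + MEC = 37.631 + 2.959q.
Set SMC = demand: 37.631 + 2.959q = 231.954 - 2.460q → q* = 35.8596.
The Pigouvian tax equals MEC at q*: 2.082 + 0.270×35.8596 = 11.7641.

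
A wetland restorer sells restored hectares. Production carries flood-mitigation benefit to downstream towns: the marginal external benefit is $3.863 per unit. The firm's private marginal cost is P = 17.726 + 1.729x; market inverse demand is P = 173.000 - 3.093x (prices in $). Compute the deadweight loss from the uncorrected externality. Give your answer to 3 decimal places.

DWL = $1.547

Market equilibrium (private): 17.726 + 1.729x = 173.000 - 3.093x → x_m = 32.2012.
Social marginal cost = private MC − MEB = 13.863 + 1.729x.
Set SMC = demand: 13.863 + 1.729x = 173.000 - 3.093x → x* = 33.0023.
The loss is the area between SMC and demand from x* to x_m; with linear curves that's a triangle of height MEB(x_m).
DWL = ½ × 0.8011 × 3.8630 = 1.5473.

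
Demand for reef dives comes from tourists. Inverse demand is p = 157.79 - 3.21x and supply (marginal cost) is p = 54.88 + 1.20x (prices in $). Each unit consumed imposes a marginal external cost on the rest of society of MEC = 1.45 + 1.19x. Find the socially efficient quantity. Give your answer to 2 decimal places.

Social marginal benefit = demand − MEC = 156.34 - 4.40x.
Set SMB = MC: 156.34 - 4.40x = 54.88 + 1.20x → x* = 18.1179.

x* = 18.12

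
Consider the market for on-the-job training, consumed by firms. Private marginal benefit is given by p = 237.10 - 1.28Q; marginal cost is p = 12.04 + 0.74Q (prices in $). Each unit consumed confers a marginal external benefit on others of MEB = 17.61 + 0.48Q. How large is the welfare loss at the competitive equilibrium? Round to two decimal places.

Market equilibrium (private): 12.04 + 0.74Q = 237.10 - 1.28Q → Q_m = 111.4158.
Social marginal benefit = demand + MEB = 254.71 - 0.80Q.
Set SMB = MC: 254.71 - 0.80Q = 12.04 + 0.74Q → Q* = 157.5779.
Height of the DWL triangle at Q_m is SMB(Q_m) − MC(Q_m) = MEB(Q_m) = 71.0896.
DWL = ½ × 46.1621 × 71.0896 = 1640.8226.

DWL = $1640.82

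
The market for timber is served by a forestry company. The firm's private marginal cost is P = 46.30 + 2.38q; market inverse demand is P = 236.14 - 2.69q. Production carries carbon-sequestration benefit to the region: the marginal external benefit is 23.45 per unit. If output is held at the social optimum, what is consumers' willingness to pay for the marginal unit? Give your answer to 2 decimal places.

P = 122.97

Social marginal cost = private MC − MEB = 22.85 + 2.38q.
Set SMC = demand: 22.85 + 2.38q = 236.14 - 2.69q → q* = 42.0690.
Consumer price on the demand curve at q*: 236.14 − 2.69×42.0690 = 122.9744.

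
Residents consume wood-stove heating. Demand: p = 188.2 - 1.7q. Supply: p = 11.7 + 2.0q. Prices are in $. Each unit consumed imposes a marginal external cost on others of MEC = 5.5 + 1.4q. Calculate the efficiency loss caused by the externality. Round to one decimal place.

DWL = $512.2

Market equilibrium (private): 11.7 + 2.0q = 188.2 - 1.7q → q_m = 47.7027.
Social marginal benefit = demand − MEC = 182.7 - 3.1q.
Set SMB = MC: 182.7 - 3.1q = 11.7 + 2.0q → q* = 33.5294.
Between q* and q_m the wedge MC − SMB runs linearly from 0 to MEC(q_m), so the loss is a triangle.
DWL = ½ × 14.1733 × 72.2838 = 512.2500.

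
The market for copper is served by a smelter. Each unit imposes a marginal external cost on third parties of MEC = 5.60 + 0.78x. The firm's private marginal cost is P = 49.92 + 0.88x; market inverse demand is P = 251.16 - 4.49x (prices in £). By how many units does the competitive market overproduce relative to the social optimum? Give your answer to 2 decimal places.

5.66 units

Market equilibrium (private): 49.92 + 0.88x = 251.16 - 4.49x → x_m = 37.4749.
Social marginal cost = private MC + MEC = 55.52 + 1.66x.
Set SMC = demand: 55.52 + 1.66x = 251.16 - 4.49x → x* = 31.8114.
Gap = |37.4749 − 31.8114| = 5.6635.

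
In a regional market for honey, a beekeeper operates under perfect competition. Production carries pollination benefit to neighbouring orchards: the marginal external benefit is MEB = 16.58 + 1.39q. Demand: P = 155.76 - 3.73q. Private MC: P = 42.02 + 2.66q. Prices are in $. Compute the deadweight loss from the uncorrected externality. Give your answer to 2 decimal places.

Market equilibrium (private): 42.02 + 2.66q = 155.76 - 3.73q → q_m = 17.7997.
Social marginal cost = private MC − MEB = 25.44 + 1.27q.
Set SMC = demand: 25.44 + 1.27q = 155.76 - 3.73q → q* = 26.0640.
The welfare-loss triangle has base |q_m − q*| and height MEB(q_m) (the vertical gap between SMC and demand is zero at q* and MEB at q_m).
DWL = ½ × 8.2643 × 41.3216 = 170.7470.

DWL = $170.75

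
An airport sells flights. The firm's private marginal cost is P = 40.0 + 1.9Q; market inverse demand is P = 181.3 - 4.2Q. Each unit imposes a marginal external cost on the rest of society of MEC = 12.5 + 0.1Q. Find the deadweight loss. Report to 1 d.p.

DWL = 17.7

Market equilibrium (private): 40.0 + 1.9Q = 181.3 - 4.2Q → Q_m = 23.1639.
Social marginal cost = private MC + MEC = 52.5 + 2.0Q.
Set SMC = demand: 52.5 + 2.0Q = 181.3 - 4.2Q → Q* = 20.7742.
The loss is the area between SMC and demand from Q* to Q_m; with linear curves that's a triangle of height MEC(Q_m).
DWL = ½ × 2.3897 × 14.8164 = 17.7034.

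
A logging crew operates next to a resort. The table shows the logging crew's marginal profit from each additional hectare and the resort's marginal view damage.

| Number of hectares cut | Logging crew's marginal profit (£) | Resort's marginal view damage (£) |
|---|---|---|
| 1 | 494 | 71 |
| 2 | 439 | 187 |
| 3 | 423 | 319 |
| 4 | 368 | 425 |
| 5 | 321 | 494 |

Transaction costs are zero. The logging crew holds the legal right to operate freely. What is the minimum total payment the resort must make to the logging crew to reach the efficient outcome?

£689

Left alone the logging crew would choose level 5 (marginal profit stays positive).
Efficient level: k* = 3 (marginal profit ≥ marginal view damage through 3).
The resort must at least cover the logging crew's forgone profit from cutting 5→3: 368 + 321 = 689.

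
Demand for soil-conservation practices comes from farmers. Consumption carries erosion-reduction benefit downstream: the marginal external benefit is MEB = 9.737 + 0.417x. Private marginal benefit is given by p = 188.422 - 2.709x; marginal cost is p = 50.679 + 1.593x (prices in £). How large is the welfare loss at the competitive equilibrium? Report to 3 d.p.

Market equilibrium (private): 50.679 + 1.593x = 188.422 - 2.709x → x_m = 32.0184.
Social marginal benefit = demand + MEB = 198.159 - 2.292x.
Set SMB = MC: 198.159 - 2.292x = 50.679 + 1.593x → x* = 37.9614.
Height of the DWL triangle at x_m is SMB(x_m) − MC(x_m) = MEB(x_m) = 23.0887.
DWL = ½ × 5.9430 × 23.0887 = 68.6081.

DWL = £68.608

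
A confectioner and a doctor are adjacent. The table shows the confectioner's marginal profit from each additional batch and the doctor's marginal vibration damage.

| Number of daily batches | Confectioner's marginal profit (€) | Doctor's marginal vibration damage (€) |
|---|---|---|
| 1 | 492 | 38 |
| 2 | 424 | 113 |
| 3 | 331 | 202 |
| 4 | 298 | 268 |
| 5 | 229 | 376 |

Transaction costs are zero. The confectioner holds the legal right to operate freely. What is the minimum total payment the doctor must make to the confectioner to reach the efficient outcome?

€229

Left alone the confectioner would choose level 5 (marginal profit stays positive).
Efficient level: k* = 4 (marginal profit ≥ marginal vibration damage through 4).
The doctor must at least cover the confectioner's forgone profit from cutting 5→4: 229 = 229.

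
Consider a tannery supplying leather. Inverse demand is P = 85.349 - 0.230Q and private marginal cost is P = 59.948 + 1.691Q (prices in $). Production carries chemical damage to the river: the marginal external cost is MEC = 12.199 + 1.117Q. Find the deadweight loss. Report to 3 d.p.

DWL = $119.704

Market equilibrium (private): 59.948 + 1.691Q = 85.349 - 0.230Q → Q_m = 13.2228.
Social marginal cost = private MC + MEC = 72.147 + 2.808Q.
Set SMC = demand: 72.147 + 2.808Q = 85.349 - 0.230Q → Q* = 4.3456.
The loss is the area between SMC and demand from Q* to Q_m; with linear curves that's a triangle of height MEC(Q_m).
DWL = ½ × 8.8772 × 26.9689 = 119.7042.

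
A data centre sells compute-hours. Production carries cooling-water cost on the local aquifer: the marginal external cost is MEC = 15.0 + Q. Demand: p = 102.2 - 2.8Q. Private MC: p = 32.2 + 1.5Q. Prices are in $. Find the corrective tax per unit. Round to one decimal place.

Social marginal cost = private MC + MEC = 47.2 + 2.5Q.
Set SMC = demand: 47.2 + 2.5Q = 102.2 - 2.8Q → Q* = 10.3774.
The Pigouvian tax equals MEC at Q*: 15.0 + 1.0×10.3774 = 25.3774.

tax = $25.4 per unit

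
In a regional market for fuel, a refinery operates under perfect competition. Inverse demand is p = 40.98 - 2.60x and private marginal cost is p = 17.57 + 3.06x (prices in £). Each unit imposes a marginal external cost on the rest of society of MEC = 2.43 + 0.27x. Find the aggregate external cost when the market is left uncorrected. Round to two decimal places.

Market equilibrium (private): 17.57 + 3.06x = 40.98 - 2.60x → x_m = 4.1360.
Total external cost = ∫₀^{x_m} (2.43 + 0.27x) dx = 2.43×4.1360 + ½×0.27×4.1360² = 12.3599.

£12.36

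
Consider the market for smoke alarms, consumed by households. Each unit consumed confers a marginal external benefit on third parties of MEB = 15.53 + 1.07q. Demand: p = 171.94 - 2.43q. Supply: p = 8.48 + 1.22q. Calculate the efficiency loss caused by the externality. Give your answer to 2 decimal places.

Market equilibrium (private): 8.48 + 1.22q = 171.94 - 2.43q → q_m = 44.7836.
Social marginal benefit = demand + MEB = 187.47 - 1.36q.
Set SMB = MC: 187.47 - 1.36q = 8.48 + 1.22q → q* = 69.3760.
Height of the DWL triangle at q_m is SMB(q_m) − MC(q_m) = MEB(q_m) = 63.4484.
DWL = ½ × 24.5924 × 63.4484 = 780.1742.

DWL = 780.17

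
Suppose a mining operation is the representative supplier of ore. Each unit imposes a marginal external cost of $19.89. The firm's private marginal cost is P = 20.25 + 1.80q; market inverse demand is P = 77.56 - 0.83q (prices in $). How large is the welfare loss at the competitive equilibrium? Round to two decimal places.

DWL = $75.21

Market equilibrium (private): 20.25 + 1.80q = 77.56 - 0.83q → q_m = 21.7909.
Social marginal cost = private MC + MEC = 40.14 + 1.80q.
Set SMC = demand: 40.14 + 1.80q = 77.56 - 0.83q → q* = 14.2281.
The loss is the area between SMC and demand from q* to q_m; with linear curves that's a triangle of height MEC(q_m).
DWL = ½ × 7.5628 × 19.8900 = 75.2120.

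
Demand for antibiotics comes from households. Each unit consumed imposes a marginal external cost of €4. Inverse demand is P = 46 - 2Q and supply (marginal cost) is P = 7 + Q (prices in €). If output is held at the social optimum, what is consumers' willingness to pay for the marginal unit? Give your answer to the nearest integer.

P = €23

Social marginal benefit = demand − MEC = 42 - 2Q.
Set SMB = MC: 42 - 2Q = 7 + Q → Q* = 11.6667.
Consumer price on the demand curve at Q*: 46 − 2×11.6667 = 22.6666.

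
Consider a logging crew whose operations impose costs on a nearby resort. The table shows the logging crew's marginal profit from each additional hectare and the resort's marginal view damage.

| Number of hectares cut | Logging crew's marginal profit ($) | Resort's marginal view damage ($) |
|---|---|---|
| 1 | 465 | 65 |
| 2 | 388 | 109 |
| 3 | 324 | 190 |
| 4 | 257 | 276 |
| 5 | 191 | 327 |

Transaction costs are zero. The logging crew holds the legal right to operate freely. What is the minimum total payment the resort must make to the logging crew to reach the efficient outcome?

$448

Left alone the logging crew would choose level 5 (marginal profit stays positive).
Efficient level: k* = 3 (marginal profit ≥ marginal view damage through 3).
The resort must at least cover the logging crew's forgone profit from cutting 5→3: 257 + 191 = 448.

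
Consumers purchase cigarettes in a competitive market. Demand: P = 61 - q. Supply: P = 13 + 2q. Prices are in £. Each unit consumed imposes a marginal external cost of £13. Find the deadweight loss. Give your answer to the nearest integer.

Market equilibrium (private): 13 + 2q = 61 - q → q_m = 16.0000.
Social marginal benefit = demand − MEC = 48 - q.
Set SMB = MC: 48 - q = 13 + 2q → q* = 11.6667.
Between q* and q_m the wedge MC − SMB runs linearly from 0 to MEC(q_m), so the loss is a triangle.
DWL = ½ × 4.3333 × 13.0000 = 28.1665.

DWL = £28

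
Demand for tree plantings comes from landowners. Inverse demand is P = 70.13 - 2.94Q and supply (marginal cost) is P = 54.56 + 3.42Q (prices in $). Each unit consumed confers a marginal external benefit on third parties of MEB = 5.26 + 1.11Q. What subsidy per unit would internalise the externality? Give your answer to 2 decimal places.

subsidy = $9.66 per unit

Social marginal benefit = demand + MEB = 75.39 - 1.83Q.
Set SMB = MC: 75.39 - 1.83Q = 54.56 + 3.42Q → Q* = 3.9676.
The Pigouvian subsidy equals MEB at Q*: 5.26 + 1.11×3.9676 = 9.6640.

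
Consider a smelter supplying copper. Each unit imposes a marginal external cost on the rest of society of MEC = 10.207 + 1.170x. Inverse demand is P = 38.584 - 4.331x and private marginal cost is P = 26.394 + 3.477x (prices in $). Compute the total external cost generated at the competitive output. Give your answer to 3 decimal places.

Market equilibrium (private): 26.394 + 3.477x = 38.584 - 4.331x → x_m = 1.5612.
Total external cost = ∫₀^{x_m} (10.207 + 1.170x) dx = 10.207×1.5612 + ½×1.170×1.5612² = 17.3610.

$17.361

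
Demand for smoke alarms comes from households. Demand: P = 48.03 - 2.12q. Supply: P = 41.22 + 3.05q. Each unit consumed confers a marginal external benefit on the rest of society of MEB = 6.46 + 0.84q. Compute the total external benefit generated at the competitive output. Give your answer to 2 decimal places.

Market equilibrium (private): 41.22 + 3.05q = 48.03 - 2.12q → q_m = 1.3172.
Total external benefit = ∫₀^{q_m} (6.46 + 0.84q) dq = 6.46×1.3172 + ½×0.84×1.3172² = 9.2378.

9.24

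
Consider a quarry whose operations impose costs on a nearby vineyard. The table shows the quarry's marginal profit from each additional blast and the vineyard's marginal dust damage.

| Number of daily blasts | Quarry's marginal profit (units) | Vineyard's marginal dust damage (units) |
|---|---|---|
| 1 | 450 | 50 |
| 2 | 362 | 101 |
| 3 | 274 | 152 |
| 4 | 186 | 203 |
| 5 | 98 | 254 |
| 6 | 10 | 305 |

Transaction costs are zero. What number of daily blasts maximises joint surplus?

3

Bargaining reaches the level where marginal profit last exceeds marginal dust damage.
That holds through level 3 (274 ≥ 152) but not at 4 (186 < 203).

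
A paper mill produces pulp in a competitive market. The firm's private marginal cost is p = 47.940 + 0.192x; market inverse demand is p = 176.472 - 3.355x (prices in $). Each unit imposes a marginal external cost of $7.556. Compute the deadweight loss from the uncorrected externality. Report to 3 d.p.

DWL = $8.048

Market equilibrium (private): 47.940 + 0.192x = 176.472 - 3.355x → x_m = 36.2368.
Social marginal cost = private MC + MEC = 55.496 + 0.192x.
Set SMC = demand: 55.496 + 0.192x = 176.472 - 3.355x → x* = 34.1066.
Between x* and x_m the wedge SMC − demand runs linearly from 0 to MEC(x_m), so the loss is a triangle.
DWL = ½ × 2.1302 × 7.5560 = 8.0479.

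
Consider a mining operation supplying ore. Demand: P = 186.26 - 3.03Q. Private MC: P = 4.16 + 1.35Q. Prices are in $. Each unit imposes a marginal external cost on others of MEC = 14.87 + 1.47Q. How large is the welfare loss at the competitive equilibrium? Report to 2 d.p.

DWL = $493.49

Market equilibrium (private): 4.16 + 1.35Q = 186.26 - 3.03Q → Q_m = 41.5753.
Social marginal cost = private MC + MEC = 19.03 + 2.82Q.
Set SMC = demand: 19.03 + 2.82Q = 186.26 - 3.03Q → Q* = 28.5863.
The welfare-loss triangle has base |Q_m − Q*| and height MEC(Q_m) (the vertical gap between SMC and demand is zero at Q* and MEC at Q_m).
DWL = ½ × 12.9890 × 75.9858 = 493.4898.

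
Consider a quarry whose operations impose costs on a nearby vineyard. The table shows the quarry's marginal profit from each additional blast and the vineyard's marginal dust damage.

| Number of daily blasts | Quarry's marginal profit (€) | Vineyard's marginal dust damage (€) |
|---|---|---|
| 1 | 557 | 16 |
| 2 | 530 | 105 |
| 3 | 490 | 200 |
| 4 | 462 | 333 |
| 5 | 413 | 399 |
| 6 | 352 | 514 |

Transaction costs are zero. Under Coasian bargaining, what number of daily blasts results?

5

Bargaining reaches the level where marginal profit last exceeds marginal dust damage.
That holds through level 5 (413 ≥ 399) but not at 6 (352 < 514).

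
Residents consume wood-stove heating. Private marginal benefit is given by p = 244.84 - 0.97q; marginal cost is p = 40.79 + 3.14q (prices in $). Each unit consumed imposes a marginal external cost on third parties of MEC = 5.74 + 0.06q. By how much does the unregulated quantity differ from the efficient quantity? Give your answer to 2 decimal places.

2.09 units

Market equilibrium (private): 40.79 + 3.14q = 244.84 - 0.97q → q_m = 49.6472.
Social marginal benefit = demand − MEC = 239.10 - 1.03q.
Set SMB = MC: 239.10 - 1.03q = 40.79 + 3.14q → q* = 47.5564.
Gap = |49.6472 − 47.5564| = 2.0908.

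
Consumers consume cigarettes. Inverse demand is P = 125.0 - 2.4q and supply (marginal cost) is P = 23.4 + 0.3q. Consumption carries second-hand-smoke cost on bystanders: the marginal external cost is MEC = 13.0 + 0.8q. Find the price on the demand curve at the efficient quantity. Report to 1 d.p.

P = 64.2

Social marginal benefit = demand − MEC = 112.0 - 3.2q.
Set SMB = MC: 112.0 - 3.2q = 23.4 + 0.3q → q* = 25.3143.
Consumer price on the demand curve at q*: 125.0 − 2.4×25.3143 = 64.2457.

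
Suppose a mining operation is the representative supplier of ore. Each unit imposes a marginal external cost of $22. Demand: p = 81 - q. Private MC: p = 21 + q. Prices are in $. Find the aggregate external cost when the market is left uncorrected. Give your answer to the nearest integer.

$660

Market equilibrium (private): 21 + q = 81 - q → q_m = 30.0000.
Total external cost = MEC × q_m = 22 × 30.0000 = 660.0000.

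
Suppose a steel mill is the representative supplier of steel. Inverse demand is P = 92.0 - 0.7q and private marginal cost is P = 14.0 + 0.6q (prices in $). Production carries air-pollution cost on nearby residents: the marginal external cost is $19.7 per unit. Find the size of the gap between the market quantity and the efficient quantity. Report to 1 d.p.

Market equilibrium (private): 14.0 + 0.6q = 92.0 - 0.7q → q_m = 60.0000.
Social marginal cost = private MC + MEC = 33.7 + 0.6q.
Set SMC = demand: 33.7 + 0.6q = 92.0 - 0.7q → q* = 44.8462.
Gap = |60.0000 − 44.8462| = 15.1538.

15.2 units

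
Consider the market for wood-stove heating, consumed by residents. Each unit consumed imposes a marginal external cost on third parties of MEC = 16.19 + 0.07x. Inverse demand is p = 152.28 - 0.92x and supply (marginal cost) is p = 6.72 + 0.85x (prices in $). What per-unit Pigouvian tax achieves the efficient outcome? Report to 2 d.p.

tax = $21.11 per unit

Social marginal benefit = demand − MEC = 136.09 - 0.99x.
Set SMB = MC: 136.09 - 0.99x = 6.72 + 0.85x → x* = 70.3098.
The Pigouvian tax equals MEC at x*: 16.19 + 0.07×70.3098 = 21.1117.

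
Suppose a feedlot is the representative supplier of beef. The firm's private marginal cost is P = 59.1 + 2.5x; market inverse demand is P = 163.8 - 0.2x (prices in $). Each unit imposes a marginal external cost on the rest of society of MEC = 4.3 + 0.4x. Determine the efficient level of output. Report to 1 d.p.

x* = 32.4

Social marginal cost = private MC + MEC = 63.4 + 2.9x.
Set SMC = demand: 63.4 + 2.9x = 163.8 - 0.2x → x* = 32.3871.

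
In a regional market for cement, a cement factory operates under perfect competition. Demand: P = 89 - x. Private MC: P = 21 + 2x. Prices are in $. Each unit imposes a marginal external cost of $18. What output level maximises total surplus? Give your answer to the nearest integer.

Social marginal cost = private MC + MEC = 39 + 2x.
Set SMC = demand: 39 + 2x = 89 - x → x* = 16.6667.

x* = 17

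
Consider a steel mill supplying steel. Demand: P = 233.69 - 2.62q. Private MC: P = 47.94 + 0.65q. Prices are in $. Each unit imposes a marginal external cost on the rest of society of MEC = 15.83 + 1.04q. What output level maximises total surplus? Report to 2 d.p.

q* = 39.42

Social marginal cost = private MC + MEC = 63.77 + 1.69q.
Set SMC = demand: 63.77 + 1.69q = 233.69 - 2.62q → q* = 39.4246.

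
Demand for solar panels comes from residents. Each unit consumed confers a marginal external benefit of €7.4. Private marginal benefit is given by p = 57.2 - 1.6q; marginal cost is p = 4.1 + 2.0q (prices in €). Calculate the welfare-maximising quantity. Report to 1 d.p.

q* = 16.8

Social marginal benefit = demand + MEB = 64.6 - 1.6q.
Set SMB = MC: 64.6 - 1.6q = 4.1 + 2.0q → q* = 16.8056.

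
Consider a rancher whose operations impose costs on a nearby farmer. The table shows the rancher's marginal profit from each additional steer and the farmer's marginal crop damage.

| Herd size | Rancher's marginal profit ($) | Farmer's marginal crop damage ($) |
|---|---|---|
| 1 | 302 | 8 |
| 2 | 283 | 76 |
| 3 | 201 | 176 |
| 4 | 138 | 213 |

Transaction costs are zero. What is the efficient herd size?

Bargaining reaches the level where marginal profit last exceeds marginal crop damage.
That holds through level 3 (201 ≥ 176) but not at 4 (138 < 213).

3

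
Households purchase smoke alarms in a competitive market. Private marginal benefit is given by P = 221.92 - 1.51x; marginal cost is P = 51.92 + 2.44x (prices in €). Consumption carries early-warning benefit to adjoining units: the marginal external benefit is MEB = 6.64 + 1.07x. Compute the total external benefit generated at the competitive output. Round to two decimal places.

€1276.74

Market equilibrium (private): 51.92 + 2.44x = 221.92 - 1.51x → x_m = 43.0380.
Total external benefit = ∫₀^{x_m} (6.64 + 1.07x) dx = 6.64×43.0380 + ½×1.07×43.0380² = 1276.7365.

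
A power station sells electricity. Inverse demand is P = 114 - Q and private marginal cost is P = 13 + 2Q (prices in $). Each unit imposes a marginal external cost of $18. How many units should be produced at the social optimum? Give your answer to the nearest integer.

Social marginal cost = private MC + MEC = 31 + 2Q.
Set SMC = demand: 31 + 2Q = 114 - Q → Q* = 27.6667.

Q* = 28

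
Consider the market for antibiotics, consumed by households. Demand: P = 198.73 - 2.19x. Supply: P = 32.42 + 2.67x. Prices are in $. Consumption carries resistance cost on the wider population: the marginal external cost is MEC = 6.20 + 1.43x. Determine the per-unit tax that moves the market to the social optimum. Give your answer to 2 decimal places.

Social marginal benefit = demand − MEC = 192.53 - 3.62x.
Set SMB = MC: 192.53 - 3.62x = 32.42 + 2.67x → x* = 25.4547.
The Pigouvian tax equals MEC at x*: 6.20 + 1.43×25.4547 = 42.6002.

tax = $42.60 per unit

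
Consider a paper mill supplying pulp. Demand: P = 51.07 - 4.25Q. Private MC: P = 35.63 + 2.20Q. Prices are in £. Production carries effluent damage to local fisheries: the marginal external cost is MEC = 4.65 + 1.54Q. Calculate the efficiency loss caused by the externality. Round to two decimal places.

Market equilibrium (private): 35.63 + 2.20Q = 51.07 - 4.25Q → Q_m = 2.3938.
Social marginal cost = private MC + MEC = 40.28 + 3.74Q.
Set SMC = demand: 40.28 + 3.74Q = 51.07 - 4.25Q → Q* = 1.3504.
The welfare-loss triangle has base |Q_m − Q*| and height MEC(Q_m) (the vertical gap between SMC and demand is zero at Q* and MEC at Q_m).
DWL = ½ × 1.0434 × 8.3364 = 4.3491.

DWL = £4.35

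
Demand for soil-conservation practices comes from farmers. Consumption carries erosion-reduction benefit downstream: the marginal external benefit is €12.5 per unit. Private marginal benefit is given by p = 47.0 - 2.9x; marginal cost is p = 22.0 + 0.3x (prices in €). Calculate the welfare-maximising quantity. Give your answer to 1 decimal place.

Social marginal benefit = demand + MEB = 59.5 - 2.9x.
Set SMB = MC: 59.5 - 2.9x = 22.0 + 0.3x → x* = 11.7188.

x* = 11.7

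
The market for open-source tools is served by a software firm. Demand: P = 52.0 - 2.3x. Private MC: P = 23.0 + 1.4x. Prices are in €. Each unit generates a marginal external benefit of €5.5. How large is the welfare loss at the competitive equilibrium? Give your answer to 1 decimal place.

Market equilibrium (private): 23.0 + 1.4x = 52.0 - 2.3x → x_m = 7.8378.
Social marginal cost = private MC − MEB = 17.5 + 1.4x.
Set SMC = demand: 17.5 + 1.4x = 52.0 - 2.3x → x* = 9.3243.
Height of the DWL triangle at x_m is demand(x_m) − SMC(x_m) = MEB(x_m) = 5.5000.
DWL = ½ × 1.4865 × 5.5000 = 4.0879.

DWL = €4.1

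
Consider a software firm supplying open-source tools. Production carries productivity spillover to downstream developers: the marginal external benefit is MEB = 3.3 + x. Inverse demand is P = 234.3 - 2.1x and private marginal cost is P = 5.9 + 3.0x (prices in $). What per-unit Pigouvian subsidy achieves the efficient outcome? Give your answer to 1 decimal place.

Social marginal cost = private MC − MEB = 2.6 + 2.0x.
Set SMC = demand: 2.6 + 2.0x = 234.3 - 2.1x → x* = 56.5122.
The Pigouvian subsidy equals MEB at x*: 3.3 + 1.0×56.5122 = 59.8122.

subsidy = $59.8 per unit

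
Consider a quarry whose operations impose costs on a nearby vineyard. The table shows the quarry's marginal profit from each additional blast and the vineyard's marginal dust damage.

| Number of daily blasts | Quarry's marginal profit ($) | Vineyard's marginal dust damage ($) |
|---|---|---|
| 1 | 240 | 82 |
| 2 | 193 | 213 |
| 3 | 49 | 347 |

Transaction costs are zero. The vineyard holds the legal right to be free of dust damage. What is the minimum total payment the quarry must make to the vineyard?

Efficient level: marginal profit ≥ marginal dust damage through level 1, so k* = 1.
With the vineyard holding the right, the quarry must at least compensate total damage at k*: 82 = 82.

$82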